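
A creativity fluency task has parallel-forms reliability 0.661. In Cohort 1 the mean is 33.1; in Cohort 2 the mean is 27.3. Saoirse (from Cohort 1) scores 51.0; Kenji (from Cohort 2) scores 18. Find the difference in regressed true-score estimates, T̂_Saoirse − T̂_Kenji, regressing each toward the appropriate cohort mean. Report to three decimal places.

23.779

T̂_Saoirse = 0.661(51.0) + 0.339(33.1) = 44.93190
T̂_Kenji = 0.661(18) + 0.339(27.3) = 21.15270
Difference = 44.93190 − 21.15270 = 23.77920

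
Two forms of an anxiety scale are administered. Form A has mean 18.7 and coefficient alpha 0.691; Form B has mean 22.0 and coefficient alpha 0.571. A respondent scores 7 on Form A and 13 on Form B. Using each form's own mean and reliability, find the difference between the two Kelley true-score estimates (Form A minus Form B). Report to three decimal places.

-6.246

T̂_A = 0.691(7) + 0.309(18.7) = 10.61530
T̂_B = 0.571(13) + 0.429(22.0) = 16.86100
T̂_A − T̂_B = -6.24570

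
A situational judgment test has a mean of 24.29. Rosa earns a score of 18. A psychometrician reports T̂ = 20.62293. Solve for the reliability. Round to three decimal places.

T̂ = ρX + (1 − ρ)μ  ⇒  T̂ − μ = ρ(X − μ)
ρ = (T̂ − μ)/(X − μ) = (20.62293 − 24.29) / (18 − 24.29) = -3.66707 / -6.29 = 0.58300

0.583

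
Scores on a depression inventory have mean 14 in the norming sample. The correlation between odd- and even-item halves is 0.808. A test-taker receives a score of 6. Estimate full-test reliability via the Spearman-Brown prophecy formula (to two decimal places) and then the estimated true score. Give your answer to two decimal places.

Spearman-Brown: ρ = 2r/(1 + r) = 2(0.808)/(1 + 0.808) = 1.6160/1.808 = 0.8938 → 0.89
T̂ = 0.89(6) + 0.11(14) = 5.34 + 1.54 = 6.880 → 6.88

6.88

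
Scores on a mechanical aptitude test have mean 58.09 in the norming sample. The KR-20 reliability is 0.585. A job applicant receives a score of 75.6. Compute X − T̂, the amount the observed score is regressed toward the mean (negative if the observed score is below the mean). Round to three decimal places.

7.267

Kelley's formula gives T̂ = 0.585·75.6 + 0.415·58.09 = 44.2260 + 24.10735 = 68.33335.
X − T̂ = 75.6 − 68.3333 = 7.2666 → 7.267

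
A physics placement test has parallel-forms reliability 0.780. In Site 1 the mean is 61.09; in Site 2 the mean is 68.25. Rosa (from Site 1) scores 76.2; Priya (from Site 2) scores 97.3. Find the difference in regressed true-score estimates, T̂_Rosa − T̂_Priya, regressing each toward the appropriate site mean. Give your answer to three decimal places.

T̂_Rosa = 0.780(76.2) + 0.220(61.09) = 72.87580
T̂_Priya = 0.780(97.3) + 0.220(68.25) = 90.90900
Difference = 72.87580 − 90.90900 = -18.03320

-18.033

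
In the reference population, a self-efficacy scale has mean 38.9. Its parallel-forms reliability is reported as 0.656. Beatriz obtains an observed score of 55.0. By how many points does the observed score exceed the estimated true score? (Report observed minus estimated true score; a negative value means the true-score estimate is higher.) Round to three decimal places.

5.538

T̂ = ρX + (1 − ρ)μ
  = 0.656 × 55.0 + 0.344 × 38.9
  = 36.0800 + 13.3816
  = 49.46160
  ≈ 49.4616
X − T̂ = 55.0 − 49.4616 = 5.5384 → 5.538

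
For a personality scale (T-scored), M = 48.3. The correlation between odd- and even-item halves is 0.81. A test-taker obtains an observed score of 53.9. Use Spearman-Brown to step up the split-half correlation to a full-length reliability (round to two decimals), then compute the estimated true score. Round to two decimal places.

53.34

Spearman-Brown: ρ = 2r/(1 + r) = 2(0.81)/(1 + 0.81) = 1.620/1.81 = 0.8950 → 0.90
T̂ = 0.90(53.9) + 0.10(48.3) = 48.510 + 4.830 = 53.340 → 53.34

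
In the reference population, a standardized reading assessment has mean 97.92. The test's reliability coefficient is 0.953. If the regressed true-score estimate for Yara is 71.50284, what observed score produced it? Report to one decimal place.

70.2

T̂ = ρX + (1 − ρ)μ  ⇒  X = (T̂ − (1 − ρ)μ) / ρ
X = (71.50284 − 0.047 × 97.92) / 0.953 = (71.50284 − 4.60224) / 0.953 = 66.90060 / 0.953 = 70.200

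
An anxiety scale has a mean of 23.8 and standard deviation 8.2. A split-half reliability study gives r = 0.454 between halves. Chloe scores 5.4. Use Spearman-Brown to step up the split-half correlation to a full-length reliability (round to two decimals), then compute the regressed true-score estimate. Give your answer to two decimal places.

12.39

Spearman-Brown: ρ = 2r/(1 + r) = 2(0.454)/(1 + 0.454) = 0.9080/1.454 = 0.6245 → 0.62
T̂ = 0.62(5.4) + 0.38(23.8) = 3.348 + 9.044 = 12.392 → 12.39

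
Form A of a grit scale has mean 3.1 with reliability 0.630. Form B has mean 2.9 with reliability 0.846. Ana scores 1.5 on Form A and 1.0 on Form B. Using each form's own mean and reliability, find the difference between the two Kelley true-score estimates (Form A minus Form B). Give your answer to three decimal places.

T̂_A = 0.630(1.5) + 0.370(3.1) = 2.09200
T̂_B = 0.846(1.0) + 0.154(2.9) = 1.29260
T̂_A − T̂_B = 0.79940

0.799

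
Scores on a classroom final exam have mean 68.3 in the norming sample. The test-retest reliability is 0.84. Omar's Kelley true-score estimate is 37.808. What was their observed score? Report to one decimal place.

T̂ = ρX + (1 − ρ)μ  ⇒  X = (T̂ − (1 − ρ)μ) / ρ
X = (37.808 − 0.16 × 68.3) / 0.84 = (37.808 − 10.928) / 0.84 = 26.880 / 0.84 = 32.000

32.0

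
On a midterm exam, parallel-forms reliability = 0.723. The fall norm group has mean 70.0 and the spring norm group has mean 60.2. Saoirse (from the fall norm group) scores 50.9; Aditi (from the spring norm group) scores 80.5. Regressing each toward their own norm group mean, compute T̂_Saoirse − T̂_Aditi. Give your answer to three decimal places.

-18.686

T̂_Saoirse = 0.723(50.9) + 0.277(70.0) = 56.19070
T̂_Aditi = 0.723(80.5) + 0.277(60.2) = 74.87690
Difference = 56.19070 − 74.87690 = -18.68620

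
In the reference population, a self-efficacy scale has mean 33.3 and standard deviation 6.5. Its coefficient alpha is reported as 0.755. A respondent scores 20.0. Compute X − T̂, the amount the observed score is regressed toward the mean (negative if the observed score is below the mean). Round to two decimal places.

Weight the observed score by reliability and the mean by (1 − reliability): T̂ = 0.755·20.0 + 0.245·33.3 = 15.1000 + 8.1585 = 23.2585.
X − T̂ = 20.0 − 23.258 = -3.258 → -3.26

-3.26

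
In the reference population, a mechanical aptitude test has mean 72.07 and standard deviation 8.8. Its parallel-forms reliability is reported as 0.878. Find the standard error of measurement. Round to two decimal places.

SEM = SD · √(1 − ρ) = 8.8 × √0.122 = 8.8 × 0.3493 = 3.074

3.07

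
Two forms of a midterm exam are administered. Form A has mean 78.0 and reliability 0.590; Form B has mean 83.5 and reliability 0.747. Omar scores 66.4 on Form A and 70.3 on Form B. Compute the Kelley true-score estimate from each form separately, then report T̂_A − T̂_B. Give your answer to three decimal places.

T̂_A = 0.590(66.4) + 0.410(78.0) = 71.15600
T̂_B = 0.747(70.3) + 0.253(83.5) = 73.63960
T̂_A − T̂_B = -2.48360

-2.484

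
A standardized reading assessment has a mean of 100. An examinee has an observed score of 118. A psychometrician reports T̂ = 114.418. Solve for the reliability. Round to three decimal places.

0.801

T̂ = ρX + (1 − ρ)μ  ⇒  T̂ − μ = ρ(X − μ)
ρ = (T̂ − μ)/(X − μ) = (114.418 − 100) / (118 − 100) = 14.418 / 18.0 = 0.80100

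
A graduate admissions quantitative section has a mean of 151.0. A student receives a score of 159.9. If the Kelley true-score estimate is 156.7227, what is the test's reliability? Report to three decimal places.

T̂ = ρX + (1 − ρ)μ  ⇒  T̂ − μ = ρ(X − μ)
ρ = (T̂ − μ)/(X − μ) = (156.7227 − 151.0) / (159.9 − 151.0) = 5.7227 / 8.9 = 0.64300

0.643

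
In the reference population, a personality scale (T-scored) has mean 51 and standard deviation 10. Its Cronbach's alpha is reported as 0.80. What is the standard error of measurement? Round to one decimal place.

SEM = SD · √(1 − ρ) = 10 × √0.20 = 10 × 0.4472 = 4.472

4.5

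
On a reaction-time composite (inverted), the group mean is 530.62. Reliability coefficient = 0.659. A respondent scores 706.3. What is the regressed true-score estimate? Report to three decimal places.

Regress the observed score toward the mean by the unreliability: T̂ = 0.659·706.3 + 0.341·530.62 = 465.4517 + 180.94142 = 646.3931.

646.393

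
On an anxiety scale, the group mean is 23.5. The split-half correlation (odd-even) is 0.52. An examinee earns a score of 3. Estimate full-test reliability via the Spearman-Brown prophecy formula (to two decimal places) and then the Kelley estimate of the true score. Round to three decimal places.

Spearman-Brown: ρ = 2r/(1 + r) = 2(0.52)/(1 + 0.52) = 1.040/1.52 = 0.6842 → 0.68
T̂ = 0.68(3) + 0.32(23.5) = 2.04 + 7.520 = 9.5600 → 9.560

9.560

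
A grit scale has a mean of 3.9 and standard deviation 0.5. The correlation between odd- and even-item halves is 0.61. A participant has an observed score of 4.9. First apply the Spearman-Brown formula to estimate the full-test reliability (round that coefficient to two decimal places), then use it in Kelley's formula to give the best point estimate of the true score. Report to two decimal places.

Spearman-Brown: ρ = 2r/(1 + r) = 2(0.61)/(1 + 0.61) = 1.220/1.61 = 0.7578 → 0.76
Regress the observed score toward the mean by the unreliability: T̂ = 0.76·4.9 + 0.24·3.9 = 3.724 + 0.936 = 4.660.

4.66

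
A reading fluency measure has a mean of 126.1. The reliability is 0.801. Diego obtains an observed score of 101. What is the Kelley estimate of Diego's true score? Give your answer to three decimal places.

105.995

Weight the observed score by reliability and the mean by (1 − reliability): T̂ = 0.801·101 + 0.199·126.1 = 80.901 + 25.0939 = 105.9949.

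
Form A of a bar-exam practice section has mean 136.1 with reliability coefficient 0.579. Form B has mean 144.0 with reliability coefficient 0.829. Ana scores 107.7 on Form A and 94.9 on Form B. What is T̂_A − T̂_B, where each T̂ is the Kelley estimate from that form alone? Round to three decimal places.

T̂_A = 0.579(107.7) + 0.421(136.1) = 119.65640
T̂_B = 0.829(94.9) + 0.171(144.0) = 103.29610
T̂_A − T̂_B = 16.36030

16.360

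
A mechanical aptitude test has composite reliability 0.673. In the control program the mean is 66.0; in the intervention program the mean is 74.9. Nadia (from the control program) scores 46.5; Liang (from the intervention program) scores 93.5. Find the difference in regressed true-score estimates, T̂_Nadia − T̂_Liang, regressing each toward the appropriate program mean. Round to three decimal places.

T̂_Nadia = 0.673(46.5) + 0.327(66.0) = 52.87650
T̂_Liang = 0.673(93.5) + 0.327(74.9) = 87.41780
Difference = 52.87650 − 87.41780 = -34.54130

-34.541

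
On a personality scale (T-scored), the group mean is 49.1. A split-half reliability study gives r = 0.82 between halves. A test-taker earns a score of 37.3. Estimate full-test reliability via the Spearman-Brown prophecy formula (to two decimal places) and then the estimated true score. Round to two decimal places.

Spearman-Brown: ρ = 2r/(1 + r) = 2(0.82)/(1 + 0.82) = 1.640/1.82 = 0.9011 → 0.90
T̂ = 0.90(37.3) + 0.10(49.1) = 33.570 + 4.910 = 38.480 → 38.48

38.48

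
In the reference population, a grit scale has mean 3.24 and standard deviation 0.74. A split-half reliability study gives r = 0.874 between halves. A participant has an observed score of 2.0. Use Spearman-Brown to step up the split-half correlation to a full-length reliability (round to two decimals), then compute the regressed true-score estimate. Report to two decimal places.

2.09

Spearman-Brown: ρ = 2r/(1 + r) = 2(0.874)/(1 + 0.874) = 1.7480/1.874 = 0.9328 → 0.93
T̂ = 0.93(2.0) + 0.07(3.24) = 1.860 + 0.2268 = 2.087 → 2.09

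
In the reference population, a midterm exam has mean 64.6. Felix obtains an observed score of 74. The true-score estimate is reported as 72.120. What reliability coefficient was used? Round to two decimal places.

T̂ = ρX + (1 − ρ)μ  ⇒  T̂ − μ = ρ(X − μ)
ρ = (T̂ − μ)/(X − μ) = (72.120 − 64.6) / (74 − 64.6) = 7.520 / 9.4 = 0.8000

0.80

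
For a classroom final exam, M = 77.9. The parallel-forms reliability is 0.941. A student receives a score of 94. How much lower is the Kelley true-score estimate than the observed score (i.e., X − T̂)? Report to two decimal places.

0.95

T̂ = 0.941(94) + 0.059(77.9) = 88.454 + 4.5961 = 93.0501 → 93.050
X − T̂ = 94 − 93.050 = 0.950 → 0.95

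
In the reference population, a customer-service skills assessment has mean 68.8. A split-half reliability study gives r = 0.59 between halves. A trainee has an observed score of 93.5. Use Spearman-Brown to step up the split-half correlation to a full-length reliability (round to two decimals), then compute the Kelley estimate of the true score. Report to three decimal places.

Spearman-Brown: ρ = 2r/(1 + r) = 2(0.59)/(1 + 0.59) = 1.180/1.59 = 0.7421 → 0.74
T̂ = ρX + (1 − ρ)μ
  = 0.74 × 93.5 + 0.26 × 68.8
  = 69.190 + 17.888
  = 87.0780
  ≈ 87.078

87.078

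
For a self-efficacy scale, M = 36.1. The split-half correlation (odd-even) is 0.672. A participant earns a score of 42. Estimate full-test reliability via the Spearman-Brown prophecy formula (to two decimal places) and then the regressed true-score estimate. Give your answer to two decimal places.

Spearman-Brown: ρ = 2r/(1 + r) = 2(0.672)/(1 + 0.672) = 1.3440/1.672 = 0.8038 → 0.80
Weight the observed score by reliability and the mean by (1 − reliability): T̂ = 0.80·42 + 0.20·36.1 = 33.60 + 7.220 = 40.820.

40.82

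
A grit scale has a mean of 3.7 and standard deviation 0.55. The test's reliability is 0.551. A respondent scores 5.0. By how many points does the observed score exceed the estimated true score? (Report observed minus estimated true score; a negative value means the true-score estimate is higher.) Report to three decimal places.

0.584

T̂ = 0.551(5.0) + 0.449(3.7) = 2.7550 + 1.6613 = 4.41630 → 4.4163
X − T̂ = 5.0 − 4.4163 = 0.5837 → 0.584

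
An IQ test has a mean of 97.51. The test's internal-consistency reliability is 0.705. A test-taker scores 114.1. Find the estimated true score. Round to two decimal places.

T̂ = ρX + (1 − ρ)μ
  = 0.705 × 114.1 + 0.295 × 97.51
  = 80.4405 + 28.76545
  = 109.206
  ≈ 109.21

109.21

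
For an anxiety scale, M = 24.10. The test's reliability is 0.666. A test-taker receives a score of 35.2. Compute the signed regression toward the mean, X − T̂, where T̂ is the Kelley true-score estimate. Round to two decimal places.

T̂ = 0.666(35.2) + 0.334(24.10) = 23.4432 + 8.04940 = 31.4926 → 31.493
X − T̂ = 35.2 − 31.493 = 3.707 → 3.71

3.71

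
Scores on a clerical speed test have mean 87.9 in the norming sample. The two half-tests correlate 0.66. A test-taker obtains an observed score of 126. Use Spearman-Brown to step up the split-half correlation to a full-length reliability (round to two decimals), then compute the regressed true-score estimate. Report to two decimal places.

Spearman-Brown: ρ = 2r/(1 + r) = 2(0.66)/(1 + 0.66) = 1.320/1.66 = 0.7952 → 0.80
T̂ = 0.80(126) + 0.20(87.9) = 100.80 + 17.580 = 118.380 → 118.38

118.38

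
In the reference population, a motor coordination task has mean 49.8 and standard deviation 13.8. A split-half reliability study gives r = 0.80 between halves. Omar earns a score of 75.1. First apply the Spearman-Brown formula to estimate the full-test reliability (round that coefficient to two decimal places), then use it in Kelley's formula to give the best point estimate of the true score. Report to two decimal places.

Spearman-Brown: ρ = 2r/(1 + r) = 2(0.80)/(1 + 0.80) = 1.600/1.80 = 0.8889 → 0.89
Weight the observed score by reliability and the mean by (1 − reliability): T̂ = 0.89·75.1 + 0.11·49.8 = 66.839 + 5.478 = 72.317.

72.32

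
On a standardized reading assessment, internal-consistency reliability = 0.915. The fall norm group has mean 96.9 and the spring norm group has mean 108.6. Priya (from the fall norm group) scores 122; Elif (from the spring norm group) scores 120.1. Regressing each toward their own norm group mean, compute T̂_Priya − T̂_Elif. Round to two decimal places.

0.74

T̂_Priya = 0.915(122) + 0.085(96.9) = 119.8665
T̂_Elif = 0.915(120.1) + 0.085(108.6) = 119.1225
Difference = 119.8665 − 119.1225 = 0.7440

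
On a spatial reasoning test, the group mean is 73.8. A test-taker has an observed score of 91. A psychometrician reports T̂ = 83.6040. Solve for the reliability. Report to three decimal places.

T̂ = ρX + (1 − ρ)μ  ⇒  T̂ − μ = ρ(X − μ)
ρ = (T̂ − μ)/(X − μ) = (83.6040 − 73.8) / (91 − 73.8) = 9.8040 / 17.2 = 0.57000

0.570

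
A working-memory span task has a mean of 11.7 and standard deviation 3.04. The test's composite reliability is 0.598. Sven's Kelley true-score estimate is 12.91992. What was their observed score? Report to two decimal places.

T̂ = ρX + (1 − ρ)μ  ⇒  X = (T̂ − (1 − ρ)μ) / ρ
X = (12.91992 − 0.402 × 11.7) / 0.598 = (12.91992 − 4.7034) / 0.598 = 8.21652 / 0.598 = 13.7400

13.74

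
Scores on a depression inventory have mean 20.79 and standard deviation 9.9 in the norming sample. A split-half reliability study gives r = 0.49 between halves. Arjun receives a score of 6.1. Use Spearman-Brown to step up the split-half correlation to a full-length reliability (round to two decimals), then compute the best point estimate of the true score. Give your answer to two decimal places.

11.09

Spearman-Brown: ρ = 2r/(1 + r) = 2(0.49)/(1 + 0.49) = 0.980/1.49 = 0.6577 → 0.66
T̂ = 0.66(6.1) + 0.34(20.79) = 4.026 + 7.0686 = 11.095 → 11.09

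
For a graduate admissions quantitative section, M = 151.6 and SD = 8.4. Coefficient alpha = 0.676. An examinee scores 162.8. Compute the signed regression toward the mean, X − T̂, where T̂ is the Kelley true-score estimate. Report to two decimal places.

3.63

Weight the observed score by reliability and the mean by (1 − reliability): T̂ = 0.676·162.8 + 0.324·151.6 = 110.0528 + 49.1184 = 159.1712.
X − T̂ = 162.8 − 159.171 = 3.629 → 3.63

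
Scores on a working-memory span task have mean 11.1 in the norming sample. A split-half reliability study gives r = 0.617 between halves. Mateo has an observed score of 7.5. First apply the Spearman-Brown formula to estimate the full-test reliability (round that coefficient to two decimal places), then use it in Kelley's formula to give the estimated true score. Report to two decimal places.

8.36

Spearman-Brown: ρ = 2r/(1 + r) = 2(0.617)/(1 + 0.617) = 1.2340/1.617 = 0.7631 → 0.76
T̂ = ρX + (1 − ρ)μ
  = 0.76 × 7.5 + 0.24 × 11.1
  = 5.700 + 2.664
  = 8.364
  ≈ 8.36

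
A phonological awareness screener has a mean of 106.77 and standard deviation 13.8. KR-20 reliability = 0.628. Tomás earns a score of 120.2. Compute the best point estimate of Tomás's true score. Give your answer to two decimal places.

Kelley's formula gives T̂ = 0.628·120.2 + 0.372·106.77 = 75.4856 + 39.71844 = 115.204.

115.20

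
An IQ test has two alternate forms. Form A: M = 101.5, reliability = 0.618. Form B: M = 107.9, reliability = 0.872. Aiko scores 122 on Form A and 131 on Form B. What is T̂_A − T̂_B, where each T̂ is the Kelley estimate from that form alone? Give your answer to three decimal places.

-13.874

T̂_A = 0.618(122) + 0.382(101.5) = 114.16900
T̂_B = 0.872(131) + 0.128(107.9) = 128.04320
T̂_A − T̂_B = -13.87420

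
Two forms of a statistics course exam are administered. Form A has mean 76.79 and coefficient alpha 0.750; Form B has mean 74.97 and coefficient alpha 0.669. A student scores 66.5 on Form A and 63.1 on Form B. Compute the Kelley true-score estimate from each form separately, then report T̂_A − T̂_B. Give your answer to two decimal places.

T̂_A = 0.750(66.5) + 0.250(76.79) = 69.0725
T̂_B = 0.669(63.1) + 0.331(74.97) = 67.0290
T̂_A − T̂_B = 2.0435

2.04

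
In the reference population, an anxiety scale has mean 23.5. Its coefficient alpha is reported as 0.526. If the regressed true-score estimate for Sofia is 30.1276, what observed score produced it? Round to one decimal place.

36.1

T̂ = ρX + (1 − ρ)μ  ⇒  X = (T̂ − (1 − ρ)μ) / ρ
X = (30.1276 − 0.474 × 23.5) / 0.526 = (30.1276 − 11.1390) / 0.526 = 18.9886 / 0.526 = 36.100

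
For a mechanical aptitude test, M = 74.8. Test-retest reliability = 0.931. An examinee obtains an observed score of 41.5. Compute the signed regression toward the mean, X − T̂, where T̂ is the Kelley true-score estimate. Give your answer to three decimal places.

Weight the observed score by reliability and the mean by (1 − reliability): T̂ = 0.931·41.5 + 0.069·74.8 = 38.6365 + 5.1612 = 43.79770.
X − T̂ = 41.5 − 43.7977 = -2.2977 → -2.298

-2.298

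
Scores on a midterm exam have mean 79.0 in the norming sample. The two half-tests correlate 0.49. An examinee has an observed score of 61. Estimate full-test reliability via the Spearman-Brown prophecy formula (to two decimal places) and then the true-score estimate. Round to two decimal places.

67.12

Spearman-Brown: ρ = 2r/(1 + r) = 2(0.49)/(1 + 0.49) = 0.980/1.49 = 0.6577 → 0.66
Weight the observed score by reliability and the mean by (1 − reliability): T̂ = 0.66·61 + 0.34·79.0 = 40.26 + 26.860 = 67.120.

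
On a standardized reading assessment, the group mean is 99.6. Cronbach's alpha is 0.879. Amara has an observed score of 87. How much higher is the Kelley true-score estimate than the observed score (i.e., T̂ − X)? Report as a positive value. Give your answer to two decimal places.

T̂ = 0.879(87) + 0.121(99.6) = 76.473 + 12.0516 = 88.5246 → 88.525
T̂ − X = 88.525 − 87 = 1.525 → 1.52

1.52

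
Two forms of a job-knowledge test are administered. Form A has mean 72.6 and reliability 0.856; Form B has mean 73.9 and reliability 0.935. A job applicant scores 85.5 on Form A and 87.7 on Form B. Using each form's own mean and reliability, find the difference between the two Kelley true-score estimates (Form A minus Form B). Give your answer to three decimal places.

-3.161

T̂_A = 0.856(85.5) + 0.144(72.6) = 83.64240
T̂_B = 0.935(87.7) + 0.065(73.9) = 86.80300
T̂_A − T̂_B = -3.16060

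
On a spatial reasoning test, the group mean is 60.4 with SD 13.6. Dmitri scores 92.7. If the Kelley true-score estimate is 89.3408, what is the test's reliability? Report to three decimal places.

T̂ = ρX + (1 − ρ)μ  ⇒  T̂ − μ = ρ(X − μ)
ρ = (T̂ − μ)/(X − μ) = (89.3408 − 60.4) / (92.7 − 60.4) = 28.9408 / 32.3 = 0.89600

0.896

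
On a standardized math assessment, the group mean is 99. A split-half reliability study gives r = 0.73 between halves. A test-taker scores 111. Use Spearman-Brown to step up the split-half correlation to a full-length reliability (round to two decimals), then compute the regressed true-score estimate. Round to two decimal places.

109.08

Spearman-Brown: ρ = 2r/(1 + r) = 2(0.73)/(1 + 0.73) = 1.460/1.73 = 0.8439 → 0.84
T̂ = 0.84(111) + 0.16(99) = 93.24 + 15.84 = 109.080 → 109.08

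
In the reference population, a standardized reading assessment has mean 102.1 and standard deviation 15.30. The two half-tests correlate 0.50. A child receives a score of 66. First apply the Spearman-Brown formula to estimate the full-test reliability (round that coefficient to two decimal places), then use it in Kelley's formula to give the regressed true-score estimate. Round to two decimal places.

77.91

Spearman-Brown: ρ = 2r/(1 + r) = 2(0.50)/(1 + 0.50) = 1.000/1.50 = 0.6667 → 0.67
T̂ = ρX + (1 − ρ)μ
  = 0.67 × 66 + 0.33 × 102.1
  = 44.22 + 33.693
  = 77.913
  ≈ 77.91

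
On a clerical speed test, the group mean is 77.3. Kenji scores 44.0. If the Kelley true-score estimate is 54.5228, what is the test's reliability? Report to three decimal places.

T̂ = ρX + (1 − ρ)μ  ⇒  T̂ − μ = ρ(X − μ)
ρ = (T̂ − μ)/(X − μ) = (54.5228 − 77.3) / (44.0 − 77.3) = -22.7772 / -33.3 = 0.68400

0.684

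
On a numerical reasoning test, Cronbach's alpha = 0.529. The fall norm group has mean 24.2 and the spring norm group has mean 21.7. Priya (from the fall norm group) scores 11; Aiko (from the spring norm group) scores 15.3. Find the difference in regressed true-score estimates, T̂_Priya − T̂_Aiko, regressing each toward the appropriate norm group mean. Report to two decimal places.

T̂_Priya = 0.529(11) + 0.471(24.2) = 17.2172
T̂_Aiko = 0.529(15.3) + 0.471(21.7) = 18.3144
Difference = 17.2172 − 18.3144 = -1.0972

-1.10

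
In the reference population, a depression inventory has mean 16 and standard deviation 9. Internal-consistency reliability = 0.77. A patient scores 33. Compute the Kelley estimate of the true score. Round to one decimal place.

Regress the observed score toward the mean by the unreliability: T̂ = 0.77·33 + 0.23·16 = 25.41 + 3.68 = 29.09.

29.1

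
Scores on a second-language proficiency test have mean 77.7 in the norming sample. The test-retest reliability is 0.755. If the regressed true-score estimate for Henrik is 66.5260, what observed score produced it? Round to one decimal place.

T̂ = ρX + (1 − ρ)μ  ⇒  X = (T̂ − (1 − ρ)μ) / ρ
X = (66.5260 − 0.245 × 77.7) / 0.755 = (66.5260 − 19.0365) / 0.755 = 47.4895 / 0.755 = 62.900

62.9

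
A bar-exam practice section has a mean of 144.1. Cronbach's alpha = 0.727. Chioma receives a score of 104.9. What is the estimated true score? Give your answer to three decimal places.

Weight the observed score by reliability and the mean by (1 − reliability): T̂ = 0.727·104.9 + 0.273·144.1 = 76.2623 + 39.3393 = 115.6016.

115.602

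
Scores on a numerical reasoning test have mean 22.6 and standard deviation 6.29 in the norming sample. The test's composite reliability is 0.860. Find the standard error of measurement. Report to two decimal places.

SEM = SD · √(1 − ρ) = 6.29 × √0.140 = 6.29 × 0.3742 = 2.354

2.35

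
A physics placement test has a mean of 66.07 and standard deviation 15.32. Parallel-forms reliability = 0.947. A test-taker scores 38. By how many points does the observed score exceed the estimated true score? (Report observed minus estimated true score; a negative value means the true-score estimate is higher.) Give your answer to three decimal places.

-1.488

T̂ = 0.947(38) + 0.053(66.07) = 35.986 + 3.50171 = 39.48771 → 39.4877
X − T̂ = 38 − 39.4877 = -1.4877 → -1.488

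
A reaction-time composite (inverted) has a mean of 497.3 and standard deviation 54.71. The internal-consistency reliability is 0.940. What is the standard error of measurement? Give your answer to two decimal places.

13.40

SEM = SD · √(1 − ρ) = 54.71 × √0.060 = 54.71 × 0.2449 = 13.401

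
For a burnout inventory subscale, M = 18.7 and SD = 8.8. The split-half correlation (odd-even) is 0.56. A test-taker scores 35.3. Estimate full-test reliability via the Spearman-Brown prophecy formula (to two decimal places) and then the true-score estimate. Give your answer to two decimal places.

30.65

Spearman-Brown: ρ = 2r/(1 + r) = 2(0.56)/(1 + 0.56) = 1.120/1.56 = 0.7179 → 0.72
T̂ = 0.72(35.3) + 0.28(18.7) = 25.416 + 5.236 = 30.652 → 30.65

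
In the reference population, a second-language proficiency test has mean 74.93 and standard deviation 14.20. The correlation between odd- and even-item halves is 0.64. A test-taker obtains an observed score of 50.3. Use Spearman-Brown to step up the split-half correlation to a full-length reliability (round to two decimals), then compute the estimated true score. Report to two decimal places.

Spearman-Brown: ρ = 2r/(1 + r) = 2(0.64)/(1 + 0.64) = 1.280/1.64 = 0.7805 → 0.78
T̂ = 0.78(50.3) + 0.22(74.93) = 39.234 + 16.4846 = 55.719 → 55.72

55.72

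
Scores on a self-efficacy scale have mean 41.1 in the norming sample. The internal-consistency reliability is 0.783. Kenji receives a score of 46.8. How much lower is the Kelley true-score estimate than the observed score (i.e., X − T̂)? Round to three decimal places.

1.237

T̂ = 0.783(46.8) + 0.217(41.1) = 36.6444 + 8.9187 = 45.56310 → 45.5631
X − T̂ = 46.8 − 45.5631 = 1.2369 → 1.237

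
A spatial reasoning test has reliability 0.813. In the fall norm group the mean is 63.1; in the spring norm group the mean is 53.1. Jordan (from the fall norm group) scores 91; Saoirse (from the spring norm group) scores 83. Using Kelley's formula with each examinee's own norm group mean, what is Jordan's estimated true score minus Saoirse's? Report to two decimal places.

8.37

T̂_Jordan = 0.813(91) + 0.187(63.1) = 85.7827
T̂_Saoirse = 0.813(83) + 0.187(53.1) = 77.4087
Difference = 85.7827 − 77.4087 = 8.3740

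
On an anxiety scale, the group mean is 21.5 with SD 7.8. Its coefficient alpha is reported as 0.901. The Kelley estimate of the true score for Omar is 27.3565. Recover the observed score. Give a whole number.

T̂ = ρX + (1 − ρ)μ  ⇒  X = (T̂ − (1 − ρ)μ) / ρ
X = (27.3565 − 0.099 × 21.5) / 0.901 = (27.3565 − 2.1285) / 0.901 = 25.2280 / 0.901 = 28.00

28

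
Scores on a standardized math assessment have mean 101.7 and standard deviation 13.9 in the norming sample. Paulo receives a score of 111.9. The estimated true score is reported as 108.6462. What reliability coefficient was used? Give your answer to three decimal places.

0.681

T̂ = ρX + (1 − ρ)μ  ⇒  T̂ − μ = ρ(X − μ)
ρ = (T̂ − μ)/(X − μ) = (108.6462 − 101.7) / (111.9 − 101.7) = 6.9462 / 10.2 = 0.68100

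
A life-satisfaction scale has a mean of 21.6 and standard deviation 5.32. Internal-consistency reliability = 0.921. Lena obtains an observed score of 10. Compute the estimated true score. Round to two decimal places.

10.92

T̂ = ρX + (1 − ρ)μ
  = 0.921 × 10 + 0.079 × 21.6
  = 9.210 + 1.7064
  = 10.916
  ≈ 10.92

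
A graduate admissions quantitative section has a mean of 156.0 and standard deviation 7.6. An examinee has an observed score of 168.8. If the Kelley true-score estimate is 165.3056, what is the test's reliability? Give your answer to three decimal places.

T̂ = ρX + (1 − ρ)μ  ⇒  T̂ − μ = ρ(X − μ)
ρ = (T̂ − μ)/(X − μ) = (165.3056 − 156.0) / (168.8 − 156.0) = 9.3056 / 12.8 = 0.72700

0.727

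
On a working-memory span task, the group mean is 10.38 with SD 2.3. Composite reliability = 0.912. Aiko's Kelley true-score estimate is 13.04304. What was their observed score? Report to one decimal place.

T̂ = ρX + (1 − ρ)μ  ⇒  X = (T̂ − (1 − ρ)μ) / ρ
X = (13.04304 − 0.088 × 10.38) / 0.912 = (13.04304 − 0.91344) / 0.912 = 12.12960 / 0.912 = 13.300

13.3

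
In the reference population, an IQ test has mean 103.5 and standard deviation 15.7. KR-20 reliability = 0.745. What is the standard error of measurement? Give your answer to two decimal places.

SEM = SD · √(1 − ρ) = 15.7 × √0.255 = 15.7 × 0.5050 = 7.928

7.93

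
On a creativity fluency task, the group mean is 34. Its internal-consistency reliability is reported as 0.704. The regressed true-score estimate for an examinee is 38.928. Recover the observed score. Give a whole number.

T̂ = ρX + (1 − ρ)μ  ⇒  X = (T̂ − (1 − ρ)μ) / ρ
X = (38.928 − 0.296 × 34) / 0.704 = (38.928 − 10.064) / 0.704 = 28.864 / 0.704 = 41.00

41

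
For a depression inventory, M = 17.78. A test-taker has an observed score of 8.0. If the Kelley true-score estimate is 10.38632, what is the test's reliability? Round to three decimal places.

T̂ = ρX + (1 − ρ)μ  ⇒  T̂ − μ = ρ(X − μ)
ρ = (T̂ − μ)/(X − μ) = (10.38632 − 17.78) / (8.0 − 17.78) = -7.39368 / -9.78 = 0.75600

0.756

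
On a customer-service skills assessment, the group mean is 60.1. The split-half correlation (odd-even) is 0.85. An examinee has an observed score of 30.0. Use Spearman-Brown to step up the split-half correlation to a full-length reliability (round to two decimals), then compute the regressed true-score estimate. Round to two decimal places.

Spearman-Brown: ρ = 2r/(1 + r) = 2(0.85)/(1 + 0.85) = 1.700/1.85 = 0.9189 → 0.92
Kelley's formula gives T̂ = 0.92·30.0 + 0.08·60.1 = 27.600 + 4.808 = 32.408.

32.41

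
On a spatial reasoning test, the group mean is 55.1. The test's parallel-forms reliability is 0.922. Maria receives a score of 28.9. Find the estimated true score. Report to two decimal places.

Regress the observed score toward the mean by the unreliability: T̂ = 0.922·28.9 + 0.078·55.1 = 26.6458 + 4.2978 = 30.944.

30.94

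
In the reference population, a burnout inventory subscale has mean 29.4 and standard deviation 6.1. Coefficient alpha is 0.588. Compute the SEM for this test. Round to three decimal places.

SEM = SD · √(1 − ρ) = 6.1 × √0.412 = 6.1 × 0.6419 = 3.9154

3.915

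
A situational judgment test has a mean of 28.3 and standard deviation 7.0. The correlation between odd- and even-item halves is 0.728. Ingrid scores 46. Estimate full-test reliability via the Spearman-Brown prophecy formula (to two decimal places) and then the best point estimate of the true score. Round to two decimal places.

43.17

Spearman-Brown: ρ = 2r/(1 + r) = 2(0.728)/(1 + 0.728) = 1.4560/1.728 = 0.8426 → 0.84
T̂ = ρX + (1 − ρ)μ
  = 0.84 × 46 + 0.16 × 28.3
  = 38.64 + 4.528
  = 43.168
  ≈ 43.17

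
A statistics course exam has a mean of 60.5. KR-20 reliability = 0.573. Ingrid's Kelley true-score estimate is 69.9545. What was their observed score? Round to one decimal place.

T̂ = ρX + (1 − ρ)μ  ⇒  X = (T̂ − (1 − ρ)μ) / ρ
X = (69.9545 − 0.427 × 60.5) / 0.573 = (69.9545 − 25.8335) / 0.573 = 44.1210 / 0.573 = 77.000

77.0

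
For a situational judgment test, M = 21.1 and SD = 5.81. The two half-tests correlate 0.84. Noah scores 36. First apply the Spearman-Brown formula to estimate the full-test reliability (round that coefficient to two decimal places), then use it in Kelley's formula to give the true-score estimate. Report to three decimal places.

Spearman-Brown: ρ = 2r/(1 + r) = 2(0.84)/(1 + 0.84) = 1.680/1.84 = 0.9130 → 0.91
Regress the observed score toward the mean by the unreliability: T̂ = 0.91·36 + 0.09·21.1 = 32.76 + 1.899 = 34.6590.

34.659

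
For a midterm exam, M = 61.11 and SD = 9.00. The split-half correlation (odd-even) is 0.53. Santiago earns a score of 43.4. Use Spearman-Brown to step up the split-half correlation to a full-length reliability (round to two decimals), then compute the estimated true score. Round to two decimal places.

Spearman-Brown: ρ = 2r/(1 + r) = 2(0.53)/(1 + 0.53) = 1.060/1.53 = 0.6928 → 0.69
Weight the observed score by reliability and the mean by (1 − reliability): T̂ = 0.69·43.4 + 0.31·61.11 = 29.946 + 18.9441 = 48.890.

48.89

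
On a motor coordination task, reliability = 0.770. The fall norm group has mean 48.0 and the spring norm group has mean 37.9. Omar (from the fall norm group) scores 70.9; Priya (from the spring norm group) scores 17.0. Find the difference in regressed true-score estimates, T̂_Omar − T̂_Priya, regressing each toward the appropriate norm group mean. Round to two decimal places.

T̂_Omar = 0.770(70.9) + 0.230(48.0) = 65.6330
T̂_Priya = 0.770(17.0) + 0.230(37.9) = 21.8070
Difference = 65.6330 − 21.8070 = 43.8260

43.83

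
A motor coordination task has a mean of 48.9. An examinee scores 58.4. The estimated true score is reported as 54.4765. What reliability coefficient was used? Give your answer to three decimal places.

T̂ = ρX + (1 − ρ)μ  ⇒  T̂ − μ = ρ(X − μ)
ρ = (T̂ − μ)/(X − μ) = (54.4765 − 48.9) / (58.4 − 48.9) = 5.5765 / 9.5 = 0.58700

0.587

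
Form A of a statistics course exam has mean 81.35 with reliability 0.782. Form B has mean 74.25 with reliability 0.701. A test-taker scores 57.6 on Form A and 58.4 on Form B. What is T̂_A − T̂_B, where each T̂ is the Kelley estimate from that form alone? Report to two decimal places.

-0.36

T̂_A = 0.782(57.6) + 0.218(81.35) = 62.7775
T̂_B = 0.701(58.4) + 0.299(74.25) = 63.1392
T̂_A − T̂_B = -0.3616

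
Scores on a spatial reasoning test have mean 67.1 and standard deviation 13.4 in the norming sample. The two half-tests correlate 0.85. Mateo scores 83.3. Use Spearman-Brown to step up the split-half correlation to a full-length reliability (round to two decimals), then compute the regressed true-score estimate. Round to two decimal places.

82.00

Spearman-Brown: ρ = 2r/(1 + r) = 2(0.85)/(1 + 0.85) = 1.700/1.85 = 0.9189 → 0.92
T̂ = 0.92(83.3) + 0.08(67.1) = 76.636 + 5.368 = 82.004 → 82.00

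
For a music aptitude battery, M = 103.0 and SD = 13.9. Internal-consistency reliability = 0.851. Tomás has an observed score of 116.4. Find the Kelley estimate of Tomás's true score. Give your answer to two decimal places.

Regress the observed score toward the mean by the unreliability: T̂ = 0.851·116.4 + 0.149·103.0 = 99.0564 + 15.3470 = 114.403.

114.40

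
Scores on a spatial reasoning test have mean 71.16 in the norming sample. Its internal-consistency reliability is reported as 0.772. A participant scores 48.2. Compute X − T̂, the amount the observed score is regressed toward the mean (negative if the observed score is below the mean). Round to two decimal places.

-5.23

T̂ = 0.772(48.2) + 0.228(71.16) = 37.2104 + 16.22448 = 53.4349 → 53.435
X − T̂ = 48.2 − 53.435 = -5.235 → -5.23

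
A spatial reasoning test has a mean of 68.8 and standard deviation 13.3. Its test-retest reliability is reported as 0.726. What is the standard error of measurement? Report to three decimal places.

6.962

SEM = SD · √(1 − ρ) = 13.3 × √0.274 = 13.3 × 0.5235 = 6.9619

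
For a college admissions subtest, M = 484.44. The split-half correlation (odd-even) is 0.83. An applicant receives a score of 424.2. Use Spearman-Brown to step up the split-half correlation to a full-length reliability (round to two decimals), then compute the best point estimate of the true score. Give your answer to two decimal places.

Spearman-Brown: ρ = 2r/(1 + r) = 2(0.83)/(1 + 0.83) = 1.660/1.83 = 0.9071 → 0.91
T̂ = 0.91(424.2) + 0.09(484.44) = 386.022 + 43.5996 = 429.622 → 429.62

429.62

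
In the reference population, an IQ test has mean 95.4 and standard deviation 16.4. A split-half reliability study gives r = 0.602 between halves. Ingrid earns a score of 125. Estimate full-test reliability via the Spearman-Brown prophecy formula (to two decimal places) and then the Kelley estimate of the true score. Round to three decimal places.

Spearman-Brown: ρ = 2r/(1 + r) = 2(0.602)/(1 + 0.602) = 1.2040/1.602 = 0.7516 → 0.75
T̂ = ρX + (1 − ρ)μ
  = 0.75 × 125 + 0.25 × 95.4
  = 93.75 + 23.850
  = 117.6000
  ≈ 117.600

117.600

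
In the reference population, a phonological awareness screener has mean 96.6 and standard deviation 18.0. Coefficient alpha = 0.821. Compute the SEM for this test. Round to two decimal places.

SEM = SD · √(1 − ρ) = 18.0 × √0.179 = 18.0 × 0.4231 = 7.616

7.62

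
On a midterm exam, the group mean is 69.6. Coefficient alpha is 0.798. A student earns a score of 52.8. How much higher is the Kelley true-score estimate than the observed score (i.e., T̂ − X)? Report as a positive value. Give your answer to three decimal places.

3.394

T̂ = 0.798(52.8) + 0.202(69.6) = 42.1344 + 14.0592 = 56.19360 → 56.1936
T̂ − X = 56.1936 − 52.8 = 3.3936 → 3.394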